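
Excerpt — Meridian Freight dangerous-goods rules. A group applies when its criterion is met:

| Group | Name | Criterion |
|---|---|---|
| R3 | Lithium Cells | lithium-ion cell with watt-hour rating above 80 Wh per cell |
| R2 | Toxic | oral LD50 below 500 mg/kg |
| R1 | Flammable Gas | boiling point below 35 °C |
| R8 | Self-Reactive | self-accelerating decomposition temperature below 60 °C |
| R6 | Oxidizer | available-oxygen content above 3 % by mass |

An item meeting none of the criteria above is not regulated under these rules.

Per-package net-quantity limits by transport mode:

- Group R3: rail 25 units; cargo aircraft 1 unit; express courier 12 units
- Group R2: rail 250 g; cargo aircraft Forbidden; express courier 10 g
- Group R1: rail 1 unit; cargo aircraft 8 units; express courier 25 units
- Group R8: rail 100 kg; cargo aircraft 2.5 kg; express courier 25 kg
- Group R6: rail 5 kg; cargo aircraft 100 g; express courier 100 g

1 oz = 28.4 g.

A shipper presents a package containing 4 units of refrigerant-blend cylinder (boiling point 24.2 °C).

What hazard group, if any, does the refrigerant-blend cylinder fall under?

Boiling point 24.2 °C meets the Group R1 criterion (Flammable Gas), so the refrigerant-blend cylinder is Group R1.

Group R1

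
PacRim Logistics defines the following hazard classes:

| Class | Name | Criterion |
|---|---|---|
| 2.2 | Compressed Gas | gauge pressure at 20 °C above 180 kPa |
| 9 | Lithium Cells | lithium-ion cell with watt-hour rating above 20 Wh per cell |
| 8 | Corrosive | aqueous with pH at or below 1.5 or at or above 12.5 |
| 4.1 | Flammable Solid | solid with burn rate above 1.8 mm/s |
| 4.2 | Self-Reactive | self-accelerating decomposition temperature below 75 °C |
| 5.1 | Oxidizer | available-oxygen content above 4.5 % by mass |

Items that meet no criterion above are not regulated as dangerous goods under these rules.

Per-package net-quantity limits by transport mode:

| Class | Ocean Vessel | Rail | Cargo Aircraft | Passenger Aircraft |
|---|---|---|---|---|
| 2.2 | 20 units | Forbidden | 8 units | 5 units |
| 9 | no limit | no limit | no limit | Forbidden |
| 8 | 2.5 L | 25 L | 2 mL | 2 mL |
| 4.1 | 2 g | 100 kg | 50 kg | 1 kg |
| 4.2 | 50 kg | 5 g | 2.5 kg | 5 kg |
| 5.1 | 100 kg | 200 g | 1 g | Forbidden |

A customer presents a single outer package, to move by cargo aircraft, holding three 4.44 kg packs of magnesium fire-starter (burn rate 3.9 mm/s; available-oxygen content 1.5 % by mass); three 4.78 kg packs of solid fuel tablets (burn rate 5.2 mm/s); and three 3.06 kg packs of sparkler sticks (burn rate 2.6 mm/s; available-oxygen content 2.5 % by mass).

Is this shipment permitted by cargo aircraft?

Yes

Burn rate 3.9 mm/s meets the Class 4.1 criterion (Flammable Solid), so the magnesium fire-starter is Class 4.1.
Solid fuel tablets: burn rate 5.2 mm/s > 1.8 mm/s → Class 4.1 (Flammable Solid).
Sparkler sticks: burn rate 2.6 mm/s > 1.8 mm/s → Class 4.1 (Flammable Solid).
Class 4.1 net quantity: (three 4.44 kg packs = 13.32 kg) + (three 4.78 kg packs = 14.34 kg) + (three 3.06 kg packs = 9.18 kg) = 36.84 kg.
That is within the Class 4.1 cargo aircraft limit of 50 kg.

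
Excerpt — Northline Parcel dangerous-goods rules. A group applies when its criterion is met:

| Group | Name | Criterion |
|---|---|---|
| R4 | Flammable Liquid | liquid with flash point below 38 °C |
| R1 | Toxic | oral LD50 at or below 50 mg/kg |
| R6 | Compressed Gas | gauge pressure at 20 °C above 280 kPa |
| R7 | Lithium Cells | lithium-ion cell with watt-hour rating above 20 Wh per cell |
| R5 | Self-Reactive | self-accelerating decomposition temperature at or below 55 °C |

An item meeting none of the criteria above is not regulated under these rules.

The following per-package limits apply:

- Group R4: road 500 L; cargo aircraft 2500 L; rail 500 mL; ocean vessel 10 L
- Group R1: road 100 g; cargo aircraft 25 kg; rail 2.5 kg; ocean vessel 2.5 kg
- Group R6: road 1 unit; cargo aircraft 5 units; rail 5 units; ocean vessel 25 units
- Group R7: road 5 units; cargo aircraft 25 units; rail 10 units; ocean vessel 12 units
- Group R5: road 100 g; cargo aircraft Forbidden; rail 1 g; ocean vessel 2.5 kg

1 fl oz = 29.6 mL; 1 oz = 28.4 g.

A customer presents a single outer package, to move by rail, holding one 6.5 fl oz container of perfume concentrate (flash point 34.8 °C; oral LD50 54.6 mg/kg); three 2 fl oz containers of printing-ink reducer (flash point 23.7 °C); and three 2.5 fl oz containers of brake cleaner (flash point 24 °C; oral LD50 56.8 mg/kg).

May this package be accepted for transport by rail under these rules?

With flash point 34.8 °C (< 38 °C), the perfume concentrate falls in Group R4.
The printing-ink reducer has flash point 23.7 °C, which is < 38 °C, so it is Group R4 (Flammable Liquid).
The brake cleaner has flash point 24 °C, which is < 38 °C, so it is Group R4 (Flammable Liquid).
Group R4 net quantity: (one 6.5 fl oz container = 192.4 mL) + (three 2 fl oz containers = 177.6 mL) + (three 2.5 fl oz containers = 222 mL) = 592 mL.
592 mL exceeds the rail limit of 500 mL for Group R4.

No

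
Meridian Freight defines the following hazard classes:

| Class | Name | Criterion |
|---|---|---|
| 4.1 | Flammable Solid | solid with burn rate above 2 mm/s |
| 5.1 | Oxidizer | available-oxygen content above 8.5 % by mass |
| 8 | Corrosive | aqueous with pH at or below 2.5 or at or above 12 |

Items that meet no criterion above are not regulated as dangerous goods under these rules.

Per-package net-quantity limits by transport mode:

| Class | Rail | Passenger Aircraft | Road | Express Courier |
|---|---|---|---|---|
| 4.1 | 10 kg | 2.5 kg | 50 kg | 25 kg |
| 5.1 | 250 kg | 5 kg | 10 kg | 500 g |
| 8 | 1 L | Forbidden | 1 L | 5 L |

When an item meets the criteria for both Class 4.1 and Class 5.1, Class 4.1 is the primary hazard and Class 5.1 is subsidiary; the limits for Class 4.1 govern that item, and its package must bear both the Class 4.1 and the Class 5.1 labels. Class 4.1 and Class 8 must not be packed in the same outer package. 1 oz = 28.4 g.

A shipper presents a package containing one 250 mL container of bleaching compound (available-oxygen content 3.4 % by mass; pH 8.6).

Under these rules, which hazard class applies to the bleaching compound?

available-oxygen content 3.4 % by mass is not above 8.5 % by mass, so Class 5.1 does not apply.
pH 8.6 is between 2.5 and 12, so Class 8 does not apply.
No criterion is met, so the item is not regulated.

Not regulated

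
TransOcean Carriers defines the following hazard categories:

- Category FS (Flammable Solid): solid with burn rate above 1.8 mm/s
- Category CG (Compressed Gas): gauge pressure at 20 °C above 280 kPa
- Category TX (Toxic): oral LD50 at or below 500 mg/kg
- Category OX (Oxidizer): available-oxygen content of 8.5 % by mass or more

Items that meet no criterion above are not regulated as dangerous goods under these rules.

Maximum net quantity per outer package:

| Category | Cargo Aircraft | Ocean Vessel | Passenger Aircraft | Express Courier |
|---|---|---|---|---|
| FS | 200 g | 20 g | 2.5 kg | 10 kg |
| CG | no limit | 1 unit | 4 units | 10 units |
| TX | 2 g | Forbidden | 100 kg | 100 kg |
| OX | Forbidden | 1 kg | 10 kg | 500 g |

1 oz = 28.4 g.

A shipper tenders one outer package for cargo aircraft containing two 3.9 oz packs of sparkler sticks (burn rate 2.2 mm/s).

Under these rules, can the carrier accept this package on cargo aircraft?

With burn rate 2.2 mm/s (> 1.8 mm/s), the sparkler sticks fall in Category FS.
Category FS quantity: two 3.9 oz packs = 221.52 g.
221.52 g > 200 g (cargo aircraft limit, Category FS) — over the limit.

No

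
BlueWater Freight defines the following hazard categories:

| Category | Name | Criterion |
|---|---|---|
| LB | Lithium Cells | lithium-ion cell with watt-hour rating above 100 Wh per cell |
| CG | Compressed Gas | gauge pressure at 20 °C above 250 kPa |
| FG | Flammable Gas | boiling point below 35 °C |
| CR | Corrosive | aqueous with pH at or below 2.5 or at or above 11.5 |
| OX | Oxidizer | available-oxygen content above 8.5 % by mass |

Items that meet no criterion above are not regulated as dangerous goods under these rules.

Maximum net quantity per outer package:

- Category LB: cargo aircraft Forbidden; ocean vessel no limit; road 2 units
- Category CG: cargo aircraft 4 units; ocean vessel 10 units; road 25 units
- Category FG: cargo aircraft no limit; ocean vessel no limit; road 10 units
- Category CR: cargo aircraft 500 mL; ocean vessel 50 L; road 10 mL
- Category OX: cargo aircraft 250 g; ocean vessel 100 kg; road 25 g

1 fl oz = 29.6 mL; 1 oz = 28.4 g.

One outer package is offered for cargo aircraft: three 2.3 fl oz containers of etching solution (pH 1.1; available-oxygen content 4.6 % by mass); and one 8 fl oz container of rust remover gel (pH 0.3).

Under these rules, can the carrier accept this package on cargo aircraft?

With pH 1.1 (≤ 2.5), the etching solution falls in Category CR.
The rust remover gel has pH 0.3, which is ≤ 2.5, so it is Category CR (Corrosive).
Category CR net quantity: (three 2.3 fl oz containers = 204.24 mL) + (one 8 fl oz container = 236.8 mL) = 441.04 mL.
441.04 mL is within the cargo aircraft limit of 500 mL for Category CR.

Yes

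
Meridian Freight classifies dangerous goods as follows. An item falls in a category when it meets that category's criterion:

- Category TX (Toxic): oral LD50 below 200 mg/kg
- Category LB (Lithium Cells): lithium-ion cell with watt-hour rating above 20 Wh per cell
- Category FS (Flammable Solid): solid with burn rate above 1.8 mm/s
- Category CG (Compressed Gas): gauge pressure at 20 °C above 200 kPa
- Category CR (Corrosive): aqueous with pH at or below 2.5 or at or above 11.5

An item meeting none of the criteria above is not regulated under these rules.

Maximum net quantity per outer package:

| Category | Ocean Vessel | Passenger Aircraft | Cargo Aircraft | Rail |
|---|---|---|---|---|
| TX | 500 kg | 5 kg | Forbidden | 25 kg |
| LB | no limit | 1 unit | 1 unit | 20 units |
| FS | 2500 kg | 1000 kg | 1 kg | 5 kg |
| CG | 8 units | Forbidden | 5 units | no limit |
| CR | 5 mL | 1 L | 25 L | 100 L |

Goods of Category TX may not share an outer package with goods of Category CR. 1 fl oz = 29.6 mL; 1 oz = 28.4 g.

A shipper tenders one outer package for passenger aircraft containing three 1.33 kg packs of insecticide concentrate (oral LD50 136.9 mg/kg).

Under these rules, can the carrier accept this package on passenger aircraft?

Yes

Oral LD50 136.9 mg/kg meets the Category TX criterion (Toxic), so the insecticide concentrate is Category TX.
Category TX quantity: three 1.33 kg packs = 3.99 kg.
3.99 kg is within the passenger aircraft limit of 5 kg for Category TX.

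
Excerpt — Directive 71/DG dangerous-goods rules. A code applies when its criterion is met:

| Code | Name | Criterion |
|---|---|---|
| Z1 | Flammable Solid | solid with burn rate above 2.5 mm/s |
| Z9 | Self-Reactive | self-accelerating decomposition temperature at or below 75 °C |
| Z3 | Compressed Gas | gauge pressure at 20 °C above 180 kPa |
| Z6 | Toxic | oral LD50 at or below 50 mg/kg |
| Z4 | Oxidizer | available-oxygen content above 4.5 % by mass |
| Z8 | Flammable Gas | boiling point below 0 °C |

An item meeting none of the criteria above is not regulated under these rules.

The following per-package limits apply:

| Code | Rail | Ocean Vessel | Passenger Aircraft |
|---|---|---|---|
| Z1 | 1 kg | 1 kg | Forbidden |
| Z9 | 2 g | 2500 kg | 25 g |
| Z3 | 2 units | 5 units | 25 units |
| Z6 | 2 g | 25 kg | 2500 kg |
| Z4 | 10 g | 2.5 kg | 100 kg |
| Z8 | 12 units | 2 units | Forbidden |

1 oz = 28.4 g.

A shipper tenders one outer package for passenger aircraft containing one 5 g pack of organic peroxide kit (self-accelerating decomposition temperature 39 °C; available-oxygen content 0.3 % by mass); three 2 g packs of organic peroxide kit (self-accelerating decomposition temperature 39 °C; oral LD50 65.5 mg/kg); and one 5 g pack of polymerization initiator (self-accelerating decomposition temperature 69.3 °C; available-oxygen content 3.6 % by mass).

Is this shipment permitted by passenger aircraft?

Yes

Organic peroxide kit: self-accelerating decomposition temperature 39 °C ≤ 75 °C → Code Z9 (Self-Reactive).
Organic peroxide kit: self-accelerating decomposition temperature 39 °C ≤ 75 °C → Code Z9 (Self-Reactive).
The polymerization initiator has self-accelerating decomposition temperature 69.3 °C, which is ≤ 75 °C, so it is Code Z9 (Self-Reactive).
Code Z9 net quantity: 5 g + (three 2 g packs = 6 g) + 5 g = 16 g.
16 g ≤ 25 g (passenger aircraft limit, Code Z9) — within limit.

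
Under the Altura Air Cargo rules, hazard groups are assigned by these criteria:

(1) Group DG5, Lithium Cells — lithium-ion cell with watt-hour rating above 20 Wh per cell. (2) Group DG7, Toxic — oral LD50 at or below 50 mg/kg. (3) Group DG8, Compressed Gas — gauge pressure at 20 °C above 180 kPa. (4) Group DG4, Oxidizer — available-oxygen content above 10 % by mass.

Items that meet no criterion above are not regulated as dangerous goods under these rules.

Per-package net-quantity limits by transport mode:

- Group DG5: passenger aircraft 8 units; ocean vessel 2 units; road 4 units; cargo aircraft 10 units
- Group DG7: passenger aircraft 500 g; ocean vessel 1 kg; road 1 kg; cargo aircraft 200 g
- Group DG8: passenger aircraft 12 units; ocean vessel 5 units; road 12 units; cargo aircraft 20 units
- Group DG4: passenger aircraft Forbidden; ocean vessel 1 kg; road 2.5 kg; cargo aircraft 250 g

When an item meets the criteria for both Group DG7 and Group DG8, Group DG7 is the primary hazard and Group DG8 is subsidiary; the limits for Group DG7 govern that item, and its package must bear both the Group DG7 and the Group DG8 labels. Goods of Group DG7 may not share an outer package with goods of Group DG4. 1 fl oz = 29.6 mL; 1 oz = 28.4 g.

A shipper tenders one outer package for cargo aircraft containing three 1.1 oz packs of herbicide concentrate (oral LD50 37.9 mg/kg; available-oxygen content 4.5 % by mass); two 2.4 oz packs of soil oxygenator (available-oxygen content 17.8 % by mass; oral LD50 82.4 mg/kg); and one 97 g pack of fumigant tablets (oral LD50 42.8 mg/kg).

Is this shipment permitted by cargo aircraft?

No

Oral LD50 37.9 mg/kg meets the Group DG7 criterion (Toxic), so the herbicide concentrate is Group DG7.
Available-oxygen content 17.8 % by mass meets the Group DG4 criterion (Oxidizer), so the soil oxygenator is Group DG4.
Fumigant tablets: oral LD50 42.8 mg/kg ≤ 50 mg/kg → Group DG7 (Toxic).
Total Group DG7: (three 1.1 oz packs = 93.72 g) + 97 g = 190.72 g.
190.72 g ≤ 200 g (cargo aircraft limit, Group DG7) — within limit.
Group DG4 quantity: two 2.4 oz packs = 136.32 g.
That is within the Group DG4 cargo aircraft limit of 250 g.
Group DG7 and Group DG4 may not share an outer package.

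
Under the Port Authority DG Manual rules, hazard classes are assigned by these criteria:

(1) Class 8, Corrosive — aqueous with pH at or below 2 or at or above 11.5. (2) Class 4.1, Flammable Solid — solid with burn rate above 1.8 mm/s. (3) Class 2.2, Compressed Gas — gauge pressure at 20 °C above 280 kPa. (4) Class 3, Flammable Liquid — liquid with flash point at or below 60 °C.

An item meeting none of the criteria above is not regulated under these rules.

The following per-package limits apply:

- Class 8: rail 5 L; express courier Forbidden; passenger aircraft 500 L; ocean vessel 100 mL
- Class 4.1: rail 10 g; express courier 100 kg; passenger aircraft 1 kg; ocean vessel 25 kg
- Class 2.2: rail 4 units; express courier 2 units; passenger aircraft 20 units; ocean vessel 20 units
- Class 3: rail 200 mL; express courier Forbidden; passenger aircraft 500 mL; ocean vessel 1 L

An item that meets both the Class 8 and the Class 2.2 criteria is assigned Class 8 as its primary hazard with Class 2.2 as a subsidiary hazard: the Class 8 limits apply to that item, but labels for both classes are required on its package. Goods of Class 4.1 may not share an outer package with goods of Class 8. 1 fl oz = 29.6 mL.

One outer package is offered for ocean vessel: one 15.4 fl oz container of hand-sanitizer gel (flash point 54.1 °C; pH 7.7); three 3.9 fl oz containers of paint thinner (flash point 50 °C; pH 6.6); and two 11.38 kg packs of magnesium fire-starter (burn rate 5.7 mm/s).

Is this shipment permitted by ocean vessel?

The hand-sanitizer gel has flash point 54.1 °C, which is ≤ 60 °C, so it is Class 3 (Flammable Liquid).
With flash point 50 °C (≤ 60 °C), the paint thinner falls in Class 3.
Magnesium fire-starter: burn rate 5.7 mm/s > 1.8 mm/s → Class 4.1 (Flammable Solid).
Class 4.1 quantity: two 11.38 kg packs = 22.76 kg.
22.76 kg ≤ 25 kg (ocean vessel limit, Class 4.1) — within limit.
Class 3 net quantity: (one 15.4 fl oz container = 455.84 mL) + (three 3.9 fl oz containers = 346.32 mL) = 802.16 mL.
That is within the Class 3 ocean vessel limit of 1 L.
The segregation rule (Class 4.1 with Class 8) does not apply to Class 4.1 with Class 3.
Every hazard class is within its ocean vessel limit and no segregation rule is violated.

Yes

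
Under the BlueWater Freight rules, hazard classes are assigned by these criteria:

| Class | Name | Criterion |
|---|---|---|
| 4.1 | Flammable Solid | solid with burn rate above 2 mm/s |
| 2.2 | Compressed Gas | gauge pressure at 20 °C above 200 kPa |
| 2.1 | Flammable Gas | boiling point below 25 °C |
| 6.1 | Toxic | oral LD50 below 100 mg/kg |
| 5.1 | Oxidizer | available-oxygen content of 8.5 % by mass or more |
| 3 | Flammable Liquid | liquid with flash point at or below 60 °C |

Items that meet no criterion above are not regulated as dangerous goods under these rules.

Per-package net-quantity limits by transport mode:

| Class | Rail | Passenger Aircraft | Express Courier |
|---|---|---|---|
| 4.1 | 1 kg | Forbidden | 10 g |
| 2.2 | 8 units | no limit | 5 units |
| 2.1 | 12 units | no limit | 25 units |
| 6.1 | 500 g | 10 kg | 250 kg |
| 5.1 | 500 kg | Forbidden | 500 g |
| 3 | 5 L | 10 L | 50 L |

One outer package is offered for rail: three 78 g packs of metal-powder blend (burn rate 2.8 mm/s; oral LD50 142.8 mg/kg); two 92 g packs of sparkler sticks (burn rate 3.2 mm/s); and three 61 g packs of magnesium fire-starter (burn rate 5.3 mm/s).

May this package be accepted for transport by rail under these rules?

Yes

With burn rate 2.8 mm/s (> 2 mm/s), the metal-powder blend falls in Class 4.1.
Sparkler sticks: burn rate 3.2 mm/s > 2 mm/s → Class 4.1 (Flammable Solid).
The magnesium fire-starter has burn rate 5.3 mm/s, which is > 2 mm/s, so it is Class 4.1 (Flammable Solid).
Total Class 4.1: (three 78 g packs = 234 g) + (two 92 g packs = 184 g) + (three 61 g packs = 183 g) = 601 g.
That is within the Class 4.1 rail limit of 1 kg.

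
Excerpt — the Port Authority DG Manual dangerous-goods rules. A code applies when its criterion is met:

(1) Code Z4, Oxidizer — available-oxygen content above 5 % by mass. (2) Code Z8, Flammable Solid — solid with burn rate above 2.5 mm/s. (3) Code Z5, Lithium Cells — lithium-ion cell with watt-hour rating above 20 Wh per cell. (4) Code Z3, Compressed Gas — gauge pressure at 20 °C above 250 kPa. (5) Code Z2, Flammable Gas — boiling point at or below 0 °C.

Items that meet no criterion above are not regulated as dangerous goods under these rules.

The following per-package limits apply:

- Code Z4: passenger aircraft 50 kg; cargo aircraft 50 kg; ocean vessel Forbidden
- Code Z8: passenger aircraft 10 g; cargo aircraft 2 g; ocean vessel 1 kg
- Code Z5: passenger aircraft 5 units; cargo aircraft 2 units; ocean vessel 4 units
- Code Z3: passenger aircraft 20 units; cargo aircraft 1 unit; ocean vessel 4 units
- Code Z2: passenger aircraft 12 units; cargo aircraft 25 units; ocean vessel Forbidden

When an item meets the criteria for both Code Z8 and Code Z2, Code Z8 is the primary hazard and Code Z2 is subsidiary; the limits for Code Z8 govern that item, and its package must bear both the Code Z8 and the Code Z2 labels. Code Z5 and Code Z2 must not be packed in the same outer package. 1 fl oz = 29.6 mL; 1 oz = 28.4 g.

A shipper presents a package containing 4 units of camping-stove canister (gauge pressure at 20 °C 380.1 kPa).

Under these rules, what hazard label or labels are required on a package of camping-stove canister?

Code Z3

Camping-stove canister: gauge pressure at 20 °C 380.1 kPa > 250 kPa → Code Z3 (Compressed Gas).
Only the Code Z3 label is required.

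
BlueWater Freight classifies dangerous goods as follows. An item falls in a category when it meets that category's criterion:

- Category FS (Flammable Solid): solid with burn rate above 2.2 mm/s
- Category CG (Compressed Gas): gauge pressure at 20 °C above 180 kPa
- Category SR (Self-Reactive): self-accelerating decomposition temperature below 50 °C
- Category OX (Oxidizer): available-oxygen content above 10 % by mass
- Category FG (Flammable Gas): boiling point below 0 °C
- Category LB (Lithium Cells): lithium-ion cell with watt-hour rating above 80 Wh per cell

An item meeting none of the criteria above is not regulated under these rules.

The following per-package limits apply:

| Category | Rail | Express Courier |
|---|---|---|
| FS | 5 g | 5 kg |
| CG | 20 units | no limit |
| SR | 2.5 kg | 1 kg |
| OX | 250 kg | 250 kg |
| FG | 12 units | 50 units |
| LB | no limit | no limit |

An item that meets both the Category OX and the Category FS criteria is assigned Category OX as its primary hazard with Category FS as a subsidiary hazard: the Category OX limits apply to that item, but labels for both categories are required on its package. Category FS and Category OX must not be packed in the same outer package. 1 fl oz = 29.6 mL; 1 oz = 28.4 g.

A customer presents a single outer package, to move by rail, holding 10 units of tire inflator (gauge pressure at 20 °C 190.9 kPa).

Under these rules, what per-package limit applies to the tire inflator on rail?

20 units

Gauge pressure at 20 °C 190.9 kPa meets the Category CG criterion (Compressed Gas), so the tire inflator is Category CG.
The rail limit for Category CG is 20 units.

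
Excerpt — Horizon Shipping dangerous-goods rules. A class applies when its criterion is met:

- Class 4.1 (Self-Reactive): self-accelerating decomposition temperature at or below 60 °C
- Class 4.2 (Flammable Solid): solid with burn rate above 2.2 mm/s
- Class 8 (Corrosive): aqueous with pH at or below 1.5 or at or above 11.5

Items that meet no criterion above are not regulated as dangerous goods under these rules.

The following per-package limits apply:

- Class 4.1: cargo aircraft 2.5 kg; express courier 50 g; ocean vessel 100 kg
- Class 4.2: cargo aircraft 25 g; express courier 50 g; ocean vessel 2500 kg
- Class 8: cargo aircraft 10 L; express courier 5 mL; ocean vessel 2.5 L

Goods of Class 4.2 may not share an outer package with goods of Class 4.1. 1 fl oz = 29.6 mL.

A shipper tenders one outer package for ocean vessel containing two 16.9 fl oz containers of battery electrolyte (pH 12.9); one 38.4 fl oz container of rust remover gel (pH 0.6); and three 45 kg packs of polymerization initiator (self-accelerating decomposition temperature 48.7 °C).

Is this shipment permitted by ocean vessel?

No

Battery electrolyte: pH 12.9 ≥ 11.5 → Class 8 (Corrosive).
With pH 0.6 (≤ 1.5), the rust remover gel falls in Class 8.
The polymerization initiator has self-accelerating decomposition temperature 48.7 °C, which is ≤ 60 °C, so it is Class 4.1 (Self-Reactive).
Class 8 net quantity: (two 16.9 fl oz containers = 1000.48 mL) + (one 38.4 fl oz container = 1136.64 mL) = 2137.12 mL.
2137.12 mL is within the ocean vessel limit of 2.5 L for Class 8.
Class 4.1 quantity: three 45 kg packs = 135 kg.
That exceeds the Class 4.1 ocean vessel limit of 100 kg.
The segregation rule (Class 4.2 with Class 4.1) does not apply to Class 8 with Class 4.1.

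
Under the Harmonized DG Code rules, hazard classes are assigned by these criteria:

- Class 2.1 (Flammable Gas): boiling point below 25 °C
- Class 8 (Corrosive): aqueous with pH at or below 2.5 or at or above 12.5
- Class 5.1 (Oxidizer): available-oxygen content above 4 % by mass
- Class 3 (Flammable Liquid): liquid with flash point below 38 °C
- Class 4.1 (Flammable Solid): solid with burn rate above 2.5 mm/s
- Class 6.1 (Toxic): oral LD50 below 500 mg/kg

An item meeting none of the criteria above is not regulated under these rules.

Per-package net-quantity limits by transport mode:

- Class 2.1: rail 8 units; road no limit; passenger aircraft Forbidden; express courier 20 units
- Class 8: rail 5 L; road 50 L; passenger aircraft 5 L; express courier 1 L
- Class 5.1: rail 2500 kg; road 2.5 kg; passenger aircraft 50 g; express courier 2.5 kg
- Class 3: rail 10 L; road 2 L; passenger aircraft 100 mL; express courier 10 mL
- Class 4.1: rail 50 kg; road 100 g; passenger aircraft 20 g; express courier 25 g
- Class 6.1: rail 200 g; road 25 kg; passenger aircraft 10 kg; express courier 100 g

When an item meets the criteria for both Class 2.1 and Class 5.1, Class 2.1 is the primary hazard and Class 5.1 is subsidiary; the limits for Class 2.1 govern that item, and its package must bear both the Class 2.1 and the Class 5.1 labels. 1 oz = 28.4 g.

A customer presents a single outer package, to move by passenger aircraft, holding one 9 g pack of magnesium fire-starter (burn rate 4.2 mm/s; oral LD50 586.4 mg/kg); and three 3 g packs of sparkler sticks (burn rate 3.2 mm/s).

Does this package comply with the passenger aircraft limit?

Yes

The magnesium fire-starter has burn rate 4.2 mm/s, which is > 2.5 mm/s, so it is Class 4.1 (Flammable Solid).
The sparkler sticks have burn rate 3.2 mm/s, which is > 2.5 mm/s, so they are Class 4.1 (Flammable Solid).
Class 4.1 net quantity: 9 g + (three 3 g packs = 9 g) = 18 g.
18 g is within the passenger aircraft limit of 20 g for Class 4.1.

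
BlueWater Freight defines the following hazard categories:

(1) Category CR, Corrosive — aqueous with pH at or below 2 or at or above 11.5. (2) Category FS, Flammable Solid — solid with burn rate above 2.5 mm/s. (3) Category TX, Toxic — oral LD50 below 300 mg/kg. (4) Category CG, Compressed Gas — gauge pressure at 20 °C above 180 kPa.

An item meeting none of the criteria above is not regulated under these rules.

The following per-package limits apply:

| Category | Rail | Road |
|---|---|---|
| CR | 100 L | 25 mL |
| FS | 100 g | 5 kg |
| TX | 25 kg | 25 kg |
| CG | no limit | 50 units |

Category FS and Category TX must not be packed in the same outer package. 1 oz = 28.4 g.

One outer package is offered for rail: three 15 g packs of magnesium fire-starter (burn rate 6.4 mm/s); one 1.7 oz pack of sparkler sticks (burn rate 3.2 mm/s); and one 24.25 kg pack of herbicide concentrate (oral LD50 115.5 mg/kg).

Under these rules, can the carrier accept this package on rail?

Magnesium fire-starter: burn rate 6.4 mm/s > 2.5 mm/s → Category FS (Flammable Solid).
Sparkler sticks: burn rate 3.2 mm/s > 2.5 mm/s → Category FS (Flammable Solid).
Oral LD50 115.5 mg/kg meets the Category TX criterion (Toxic), so the herbicide concentrate is Category TX.
Total Category FS: (three 15 g packs = 45 g) + (one 1.7 oz pack = 48.28 g) = 93.28 g.
That is within the Category FS rail limit of 100 g.
Category TX quantity: 24.25 kg.
That is within the Category TX rail limit of 25 kg.
Category FS and Category TX may not share an outer package.

No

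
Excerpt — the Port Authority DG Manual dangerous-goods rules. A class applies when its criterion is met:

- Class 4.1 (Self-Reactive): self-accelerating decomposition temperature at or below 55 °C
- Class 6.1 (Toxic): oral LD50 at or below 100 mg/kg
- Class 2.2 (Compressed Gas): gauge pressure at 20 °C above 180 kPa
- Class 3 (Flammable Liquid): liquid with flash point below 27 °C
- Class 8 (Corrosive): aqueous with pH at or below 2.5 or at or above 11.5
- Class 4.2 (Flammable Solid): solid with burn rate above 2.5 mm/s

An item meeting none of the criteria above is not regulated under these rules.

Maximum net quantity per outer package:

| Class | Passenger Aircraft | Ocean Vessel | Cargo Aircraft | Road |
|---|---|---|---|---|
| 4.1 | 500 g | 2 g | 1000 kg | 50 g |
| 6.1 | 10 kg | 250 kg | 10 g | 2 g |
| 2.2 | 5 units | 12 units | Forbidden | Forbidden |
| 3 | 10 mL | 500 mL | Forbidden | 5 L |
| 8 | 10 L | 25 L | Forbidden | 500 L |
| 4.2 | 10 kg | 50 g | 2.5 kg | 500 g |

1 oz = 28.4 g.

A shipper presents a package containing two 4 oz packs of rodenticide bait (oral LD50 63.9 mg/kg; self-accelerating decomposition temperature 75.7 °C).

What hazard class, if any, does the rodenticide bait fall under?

With oral LD50 63.9 mg/kg (≤ 100 mg/kg), the rodenticide bait falls in Class 6.1.

Class 6.1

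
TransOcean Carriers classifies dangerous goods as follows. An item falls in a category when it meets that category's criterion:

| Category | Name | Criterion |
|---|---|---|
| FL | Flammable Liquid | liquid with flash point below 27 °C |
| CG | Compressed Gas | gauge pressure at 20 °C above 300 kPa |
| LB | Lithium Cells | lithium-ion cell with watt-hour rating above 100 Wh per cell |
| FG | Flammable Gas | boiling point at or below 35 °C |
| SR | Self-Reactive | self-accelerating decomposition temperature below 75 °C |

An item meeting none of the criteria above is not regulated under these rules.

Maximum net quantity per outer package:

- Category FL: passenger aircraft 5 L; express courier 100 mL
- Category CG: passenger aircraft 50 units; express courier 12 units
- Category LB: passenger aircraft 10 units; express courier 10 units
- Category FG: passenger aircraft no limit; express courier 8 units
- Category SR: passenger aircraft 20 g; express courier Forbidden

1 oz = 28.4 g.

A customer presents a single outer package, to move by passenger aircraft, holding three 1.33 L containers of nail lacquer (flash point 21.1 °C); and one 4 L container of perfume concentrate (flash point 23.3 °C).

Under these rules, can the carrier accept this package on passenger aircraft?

Flash point 21.1 °C meets the Category FL criterion (Flammable Liquid), so the nail lacquer is Category FL.
With flash point 23.3 °C (< 27 °C), the perfume concentrate falls in Category FL.
Total Category FL: (three 1.33 L containers = 3.99 L) + 4 L = 7.99 L.
7.99 L exceeds the passenger aircraft limit of 5 L for Category FL.

No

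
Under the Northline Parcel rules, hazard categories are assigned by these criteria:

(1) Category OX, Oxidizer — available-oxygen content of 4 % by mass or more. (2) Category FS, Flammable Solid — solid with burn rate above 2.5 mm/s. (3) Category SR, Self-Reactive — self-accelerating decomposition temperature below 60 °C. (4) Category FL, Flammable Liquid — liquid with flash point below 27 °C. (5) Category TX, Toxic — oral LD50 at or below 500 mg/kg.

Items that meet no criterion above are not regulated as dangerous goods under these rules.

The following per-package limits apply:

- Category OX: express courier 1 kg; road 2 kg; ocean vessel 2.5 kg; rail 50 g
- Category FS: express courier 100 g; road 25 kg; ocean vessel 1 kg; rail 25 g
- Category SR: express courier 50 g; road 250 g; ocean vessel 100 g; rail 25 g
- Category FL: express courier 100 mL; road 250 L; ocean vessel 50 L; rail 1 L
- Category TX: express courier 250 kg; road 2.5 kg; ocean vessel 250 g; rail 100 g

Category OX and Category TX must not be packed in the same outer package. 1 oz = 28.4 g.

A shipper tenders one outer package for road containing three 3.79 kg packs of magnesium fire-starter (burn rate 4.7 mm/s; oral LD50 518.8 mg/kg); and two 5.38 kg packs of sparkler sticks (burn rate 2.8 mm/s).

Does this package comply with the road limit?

The magnesium fire-starter has burn rate 4.7 mm/s, which is > 2.5 mm/s, so it is Category FS (Flammable Solid).
Sparkler sticks: burn rate 2.8 mm/s > 2.5 mm/s → Category FS (Flammable Solid).
Total Category FS: (three 3.79 kg packs = 11.37 kg) + (two 5.38 kg packs = 10.76 kg) = 22.13 kg.
22.13 kg is within the road limit of 25 kg for Category FS.

Yes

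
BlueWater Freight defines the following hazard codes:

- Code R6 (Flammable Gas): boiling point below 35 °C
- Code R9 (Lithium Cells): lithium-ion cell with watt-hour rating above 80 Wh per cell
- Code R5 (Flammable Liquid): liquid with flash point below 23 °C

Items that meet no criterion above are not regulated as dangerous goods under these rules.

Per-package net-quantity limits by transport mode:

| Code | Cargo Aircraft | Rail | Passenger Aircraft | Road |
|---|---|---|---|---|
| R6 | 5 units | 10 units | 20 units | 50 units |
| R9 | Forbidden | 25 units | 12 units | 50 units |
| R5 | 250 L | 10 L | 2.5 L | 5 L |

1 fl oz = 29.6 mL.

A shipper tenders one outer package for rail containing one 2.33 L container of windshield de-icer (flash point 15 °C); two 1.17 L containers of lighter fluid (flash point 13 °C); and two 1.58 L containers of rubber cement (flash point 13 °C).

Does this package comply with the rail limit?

Yes

Flash point 15 °C meets the Code R5 criterion (Flammable Liquid), so the windshield de-icer is Code R5.
The lighter fluid has flash point 13 °C, which is < 23 °C, so it is Code R5 (Flammable Liquid).
The rubber cement has flash point 13 °C, which is < 23 °C, so it is Code R5 (Flammable Liquid).
Code R5 net quantity: 2.33 L + (two 1.17 L containers = 2.34 L) + (two 1.58 L containers = 3.16 L) = 7.83 L.
7.83 L ≤ 10 L (rail limit, Code R5) — within limit.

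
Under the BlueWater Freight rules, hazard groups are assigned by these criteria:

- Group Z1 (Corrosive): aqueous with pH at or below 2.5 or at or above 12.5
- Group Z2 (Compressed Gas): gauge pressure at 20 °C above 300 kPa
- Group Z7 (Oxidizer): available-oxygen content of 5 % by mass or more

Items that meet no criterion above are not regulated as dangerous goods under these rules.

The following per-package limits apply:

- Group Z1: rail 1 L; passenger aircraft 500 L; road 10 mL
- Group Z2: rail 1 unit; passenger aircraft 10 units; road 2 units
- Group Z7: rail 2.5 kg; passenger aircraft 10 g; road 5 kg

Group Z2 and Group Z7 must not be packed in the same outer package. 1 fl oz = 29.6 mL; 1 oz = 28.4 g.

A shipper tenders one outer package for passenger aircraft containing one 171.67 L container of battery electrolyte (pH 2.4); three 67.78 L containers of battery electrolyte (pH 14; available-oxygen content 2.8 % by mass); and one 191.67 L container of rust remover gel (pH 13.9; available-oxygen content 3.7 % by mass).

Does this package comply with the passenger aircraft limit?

The battery electrolyte has pH 2.4, which is ≤ 2.5, so it is Group Z1 (Corrosive).
The battery electrolyte has pH 14, which is ≥ 12.5, so it is Group Z1 (Corrosive).
With pH 13.9 (≥ 12.5), the rust remover gel falls in Group Z1.
Group Z1 net quantity: 171.67 L + (three 67.78 L containers = 203.34 L) + 191.67 L = 566.68 L.
That exceeds the Group Z1 passenger aircraft limit of 500 L.

No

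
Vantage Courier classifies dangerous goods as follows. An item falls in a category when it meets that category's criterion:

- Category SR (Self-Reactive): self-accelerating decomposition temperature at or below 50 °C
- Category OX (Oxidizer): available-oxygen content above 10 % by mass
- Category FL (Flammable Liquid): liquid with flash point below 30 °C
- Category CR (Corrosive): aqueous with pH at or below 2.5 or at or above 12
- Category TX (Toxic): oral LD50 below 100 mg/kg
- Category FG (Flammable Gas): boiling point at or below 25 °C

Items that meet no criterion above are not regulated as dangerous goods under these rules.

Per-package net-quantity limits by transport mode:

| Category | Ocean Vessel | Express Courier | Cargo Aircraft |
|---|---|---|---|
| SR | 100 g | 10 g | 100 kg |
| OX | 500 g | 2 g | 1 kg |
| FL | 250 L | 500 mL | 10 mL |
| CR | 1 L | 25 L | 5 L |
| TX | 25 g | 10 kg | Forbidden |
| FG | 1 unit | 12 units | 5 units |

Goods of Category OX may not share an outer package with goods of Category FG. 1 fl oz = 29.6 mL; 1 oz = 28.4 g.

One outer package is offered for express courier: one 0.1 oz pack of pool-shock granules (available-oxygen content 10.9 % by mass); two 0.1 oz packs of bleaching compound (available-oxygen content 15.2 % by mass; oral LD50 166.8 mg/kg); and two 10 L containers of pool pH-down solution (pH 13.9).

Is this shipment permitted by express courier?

The pool-shock granules have available-oxygen content 10.9 % by mass, which is > 10 % by mass, so they are Category OX (Oxidizer).
The bleaching compound has available-oxygen content 15.2 % by mass, which is > 10 % by mass, so it is Category OX (Oxidizer).
With pH 13.9 (≥ 12), the pool pH-down solution falls in Category CR.
Total Category OX: (one 0.1 oz pack = 2.84 g) + (two 0.1 oz packs = 5.68 g) = 8.52 g.
8.52 g exceeds the express courier limit of 2 g for Category OX.
Category CR quantity: two 10 L containers = 20 L.
20 L ≤ 25 L (express courier limit, Category CR) — within limit.
The segregation rule (Category OX with Category FG) does not apply to Category OX with Category CR.

No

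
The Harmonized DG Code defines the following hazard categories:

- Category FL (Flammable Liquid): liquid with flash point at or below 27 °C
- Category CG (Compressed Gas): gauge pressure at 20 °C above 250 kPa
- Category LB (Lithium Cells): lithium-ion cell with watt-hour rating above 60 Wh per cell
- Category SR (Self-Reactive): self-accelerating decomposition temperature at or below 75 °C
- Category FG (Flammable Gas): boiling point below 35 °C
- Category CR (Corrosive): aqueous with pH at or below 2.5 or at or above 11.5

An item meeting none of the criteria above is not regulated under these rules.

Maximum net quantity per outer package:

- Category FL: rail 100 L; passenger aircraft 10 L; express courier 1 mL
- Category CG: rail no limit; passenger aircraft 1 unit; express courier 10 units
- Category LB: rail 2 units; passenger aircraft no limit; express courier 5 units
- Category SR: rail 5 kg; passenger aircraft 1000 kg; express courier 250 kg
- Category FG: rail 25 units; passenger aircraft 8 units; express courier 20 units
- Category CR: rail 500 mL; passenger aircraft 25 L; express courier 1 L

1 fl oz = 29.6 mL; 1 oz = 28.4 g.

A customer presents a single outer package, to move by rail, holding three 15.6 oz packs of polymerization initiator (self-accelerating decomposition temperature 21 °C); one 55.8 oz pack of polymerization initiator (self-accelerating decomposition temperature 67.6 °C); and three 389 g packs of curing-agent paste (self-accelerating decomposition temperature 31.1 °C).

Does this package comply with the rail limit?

Polymerization initiator: self-accelerating decomposition temperature 21 °C ≤ 75 °C → Category SR (Self-Reactive).
With self-accelerating decomposition temperature 67.6 °C (≤ 75 °C), the polymerization initiator falls in Category SR.
Self-accelerating decomposition temperature 31.1 °C meets the Category SR criterion (Self-Reactive), so the curing-agent paste is Category SR.
Category SR net quantity: (three 15.6 oz packs = 1329.12 g) + (one 55.8 oz pack = 1584.72 g) + (three 389 g packs = 1.167 kg) = 4080.84 g.
That is within the Category SR rail limit of 5 kg.

Yes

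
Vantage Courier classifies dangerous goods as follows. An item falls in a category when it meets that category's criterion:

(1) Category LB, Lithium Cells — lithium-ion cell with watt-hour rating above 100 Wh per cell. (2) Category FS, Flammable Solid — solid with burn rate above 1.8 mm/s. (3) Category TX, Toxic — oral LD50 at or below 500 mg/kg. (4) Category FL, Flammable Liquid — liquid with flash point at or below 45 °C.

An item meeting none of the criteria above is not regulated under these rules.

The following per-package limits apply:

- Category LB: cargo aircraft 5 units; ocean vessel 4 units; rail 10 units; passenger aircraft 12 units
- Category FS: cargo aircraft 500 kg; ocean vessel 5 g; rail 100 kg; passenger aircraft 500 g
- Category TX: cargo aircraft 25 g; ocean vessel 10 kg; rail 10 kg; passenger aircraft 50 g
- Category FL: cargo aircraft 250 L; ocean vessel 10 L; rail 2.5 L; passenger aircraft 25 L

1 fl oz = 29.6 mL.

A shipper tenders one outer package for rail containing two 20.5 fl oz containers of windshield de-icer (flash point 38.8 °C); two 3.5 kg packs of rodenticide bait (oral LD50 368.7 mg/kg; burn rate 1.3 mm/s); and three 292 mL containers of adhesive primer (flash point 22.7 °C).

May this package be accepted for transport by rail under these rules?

With flash point 38.8 °C (≤ 45 °C), the windshield de-icer falls in Category FL.
Oral LD50 368.7 mg/kg meets the Category TX criterion (Toxic), so the rodenticide bait is Category TX.
With flash point 22.7 °C (≤ 45 °C), the adhesive primer falls in Category FL.
Total Category FL: (two 20.5 fl oz containers = 1213.6 mL) + (three 292 mL containers = 876 mL) = 2089.6 mL.
2089.6 mL is within the rail limit of 2.5 L for Category FL.
Category TX quantity: two 3.5 kg packs = 7 kg.
7 kg ≤ 10 kg (rail limit, Category TX) — within limit.
Every hazard category is within its rail limit and no segregation rule is violated.

Yes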